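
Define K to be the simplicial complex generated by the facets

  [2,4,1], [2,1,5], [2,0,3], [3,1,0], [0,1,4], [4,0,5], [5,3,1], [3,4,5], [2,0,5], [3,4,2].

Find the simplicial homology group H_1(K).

H_1 ≅ Z/2Z.

Take the total order 0 < 1 < 2 < 3 < 4 < 5 on the vertex set. Then K (dimension 2) consists of the simplices:

  0-simplices (6): [0], [1], [2], [3], [4], [5]
  1-simplices (15): [0,1], [0,2], [0,3], [0,4], [0,5], [1,2], [1,3], [1,4], [1,5], [2,3], [2,4], [2,5], [3,4], [3,5], [4,5]
  2-simplices (10): [0,1,3], [0,1,4], [0,2,3], [0,2,5], [0,4,5], [1,2,4], [1,2,5], [1,3,5], [2,3,4], [3,4,5]

so the chain groups are C_0 ≅ Z^6, C_1 ≅ Z^15, C_2 ≅ Z^10.

Boundary ∂_1: C_1 → C_0 sends each edge [p,q] (with p < q) to q − p. For instance
  ∂[1,4] = [4] − [1].
This gives a 6×15 integer matrix of rank 5; reducing to Smith normal form yields diagonal entries (1,1,1,1,1).

∂_2: C_2 → C_1 acts by ∂[p,q,r] = [q,r] − [p,r] + [p,q]. For instance
  ∂[0,4,5] = [4,5] − [0,5] + [0,4],
  ∂[0,2,3] = [2,3] − [0,3] + [0,2].
This gives a 15×10 integer matrix of rank 10; reducing to Smith normal form yields diagonal entries (1,1,1,1,1,1,1,1,1,2).

Computing H_k = (kernel of ∂_k) / (image of ∂_{k+1}):

  H_1: rank ker ∂_1 − rank ∂_2 = (15 − 5) − 10 = 0, and ∂_2 has invariant factor 2 > 1, so H_1 ≅ Z/2Z.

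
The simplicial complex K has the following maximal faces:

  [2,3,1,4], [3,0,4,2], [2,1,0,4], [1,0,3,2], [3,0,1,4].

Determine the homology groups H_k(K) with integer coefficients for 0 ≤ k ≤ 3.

H_0 = Z,  H_1 = 0,  H_2 = 0,  H_3 = Z.

Take the total order 0 < 1 < 2 < 3 < 4 on the vertex set. Then K (dimension 3) consists of the simplices:

  0-simplices (5): [0], [1], [2], [3], [4]
  1-simplices (10): [0,1], [0,2], [0,3], [0,4], [1,2], [1,3], [1,4], [2,3], [2,4], [3,4]
  2-simplices (10): [0,1,2], [0,1,3], [0,1,4], [0,2,3], [0,2,4], [0,3,4], [1,2,3], [1,2,4], [1,3,4], [2,3,4]
  3-simplices (5): [0,1,2,3], [0,1,2,4], [0,1,3,4], [0,2,3,4], [1,2,3,4]

giving chain groups C_0 ≅ Z^5, C_1 ≅ Z^10, C_2 ≅ Z^10, C_3 ≅ Z^5.

∂_1: C_1 → C_0 sends each edge [p,q] (with p < q) to q − p.
As a 5×10 matrix over Z this has rank 4, with invariant factors (1,1,1,1).

∂_2: C_2 → C_1 maps a triangle to the signed sum of its edges. For instance
  ∂[0,1,3] = [1,3] − [0,3] + [0,1],
  ∂[1,2,3] = [2,3] − [1,3] + [1,2].
As a 10×10 matrix over Z this has rank 6, with invariant factors (1,1,1,1,1,1).

∂_3: C_3 → C_2 sends each 3-simplex σ to the alternating sum Σ_i (−1)^i (σ with its i-th vertex removed). For instance
  ∂[0,1,3,4] = [1,3,4] − [0,3,4] + [0,1,4] − [0,1,3],
  ∂[0,1,2,3] = [1,2,3] − [0,2,3] + [0,1,3] − [0,1,2].
The 10×5 boundary matrix has rank 4 and Smith normal form diag(1,1,1,1).

Now H_k = ker ∂_k / im ∂_{k+1}, so:

  H_0: rank C_0 − rank ∂_1 = 5 − 4 = 1, and the invariant factors of ∂_1 are all 1, so H_0 ≅ Z.
  H_1: rank ker ∂_1 − rank ∂_2 = (10 − 4) − 6 = 0, and the invariant factors of ∂_2 are all 1, so H_1 ≅ 0.
  H_2: rank ker ∂_2 − rank ∂_3 = (10 − 6) − 4 = 0, and the invariant factors of ∂_3 are all 1, so H_2 ≅ 0.
  H_3: rank ker ∂_3 − rank ∂_4 = (5 − 4) − 0 = 1, and there is no ∂_4, so H_3 ≅ Z.

As a check, the Euler characteristic is 5 − 10 + 10 − 5 = 0, which agrees with 1 − 0 + 0 − 1 = 0.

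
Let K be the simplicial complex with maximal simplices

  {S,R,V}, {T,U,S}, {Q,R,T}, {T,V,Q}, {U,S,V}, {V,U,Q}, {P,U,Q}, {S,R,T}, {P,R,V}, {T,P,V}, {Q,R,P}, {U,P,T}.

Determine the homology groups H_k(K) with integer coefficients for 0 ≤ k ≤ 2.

Order the vertices as P < Q < R < S < T < U < V. Listing each simplex with vertices in this order, K has dimension 2 with simplices:

  0-simplices (7): P, Q, R, S, T, U, V
  1-simplices (18): PQ, PR, PT, PU, PV, QR, QT, QU, QV, RS, RT, RV, ST, SU, SV, TU, TV, UV
  2-simplices (12): PQR, PQU, PRV, PTU, PTV, QRT, QTV, QUV, RST, RSV, STU, SUV

giving chain groups C_0 ≅ Z^7, C_1 ≅ Z^18, C_2 ≅ Z^12.

Boundary ∂_1: C_1 → C_0 sends each edge [p,q] (with p < q) to q − p. For instance
  ∂PU = U − P.
As a 7×18 matrix over Z this has rank 6, with invariant factors (1,1,1,1,1,1).

The boundary map ∂_2: C_2 → C_1 maps a triangle to the signed sum of its edges. For instance
  ∂PQR = QR − PR + PQ,
  ∂PRV = RV − PV + PR.
The 18×12 boundary matrix has rank 12 and Smith normal form diag(1,1,1,1,1,1,1,1,1,1,1,2).

From H_k ≅ ker(∂_k) / im(∂_{k+1}) we obtain:

  H_0: rank C_0 − rank ∂_1 = 7 − 6 = 1, and the invariant factors of ∂_1 are all 1, so H_0 ≅ Z.
  H_1: rank ker ∂_1 − rank ∂_2 = (18 − 6) − 12 = 0, and ∂_2 has invariant factor 2 > 1, so H_1 ≅ Z/2.
  H_2: rank ker ∂_2 − rank ∂_3 = (12 − 12) − 0 = 0, and there is no ∂_3, so H_2 ≅ 0.

As a check, the Euler characteristic is 7 − 18 + 12 = 1, which agrees with 1 − 0 + 0 = 1.
(K is a triangulation of the real projective plane RP^2.)

H_0 ≅ Z,  H_1 ≅ Z/2,  H_2 = 0.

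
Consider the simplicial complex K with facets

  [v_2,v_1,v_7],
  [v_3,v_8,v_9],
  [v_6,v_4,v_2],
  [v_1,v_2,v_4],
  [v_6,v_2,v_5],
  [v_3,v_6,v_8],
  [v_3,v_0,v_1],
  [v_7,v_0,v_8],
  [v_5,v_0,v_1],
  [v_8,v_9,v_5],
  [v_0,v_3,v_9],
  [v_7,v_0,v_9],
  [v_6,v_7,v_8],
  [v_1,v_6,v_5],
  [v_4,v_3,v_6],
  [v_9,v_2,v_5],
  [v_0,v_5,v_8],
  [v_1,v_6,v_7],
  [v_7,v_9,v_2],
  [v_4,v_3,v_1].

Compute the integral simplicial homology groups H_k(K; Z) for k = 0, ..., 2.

H_0 ≅ Z,  H_1 ≅ Z × Z/2,  H_2 = 0.

Take the total order v_0 < v_1 < v_2 < v_3 < v_4 < v_5 < v_6 < v_7 < v_8 < v_9 on the vertex set. Then K (dimension 2) consists of the simplices:

  0-simplices (10): [v_0], [v_1], [v_2], [v_3], [v_4], [v_5], [v_6], [v_7], [v_8], [v_9]
  1-simplices (30): (30 of them)
  2-simplices (20): (20 of them)

so the chain groups are C_0 ≅ Z^10, C_1 ≅ Z^30, C_2 ≅ Z^20.

Boundary ∂_1: C_1 → C_0 sends each edge [p,q] (with p < q) to q − p. For instance
  ∂[v_3,v_4] = [v_4] − [v_3].
As a 10×30 matrix over Z this has rank 9, with invariant factors (1,1,1,1,1,1,1,1,1).

Boundary ∂_2: C_2 → C_1 acts by ∂[p,q,r] = [q,r] − [p,r] + [p,q]. For instance
  ∂[v_3,v_4,v_6] = [v_4,v_6] − [v_3,v_6] + [v_3,v_4],
  ∂[v_0,v_7,v_8] = [v_7,v_8] − [v_0,v_8] + [v_0,v_7].
The resulting 30×20 matrix has rank 20, and its Smith normal form has invariant factors (1,1,1,1,1,1,1,1,1,1,1,1,1,1,1,1,1,1,1,2).

Now H_k = ker ∂_k / im ∂_{k+1}, so:

  H_0: rank C_0 − rank ∂_1 = 10 − 9 = 1, and the invariant factors of ∂_1 are all 1, so H_0 = Z.
  H_1: rank ker ∂_1 − rank ∂_2 = (30 − 9) − 20 = 1, and ∂_2 has invariant factor 2 > 1, so H_1 = Z × Z/2.
  H_2: rank ker ∂_2 − rank ∂_3 = (20 − 20) − 0 = 0, and there is no ∂_3, so H_2 = 0.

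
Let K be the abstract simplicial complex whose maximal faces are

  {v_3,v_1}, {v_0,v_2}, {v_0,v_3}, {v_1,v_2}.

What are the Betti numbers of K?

Fix the vertex order v_0 < v_1 < v_2 < v_3 and write every simplex with vertices in increasing order. Then dim K = 1 and the simplices of K are:

  0-simplices (4): [v_0], [v_1], [v_2], [v_3]
  1-simplices (4): [v_0,v_2], [v_0,v_3], [v_1,v_2], [v_1,v_3]

so the chain groups are C_0 ≅ Z^4, C_1 ≅ Z^4.

The boundary map ∂_1: C_1 → C_0 maps an edge to its endpoints' difference, ∂[p,q] = q − p. For instance
  ∂[v_1,v_3] = [v_3] − [v_1].
The 4×4 boundary matrix has rank 3 and Smith normal form diag(1,1,1).

Computing H_k = (kernel of ∂_k) / (image of ∂_{k+1}):

  H_0: rank C_0 − rank ∂_1 = 4 − 3 = 1, and the invariant factors of ∂_1 are all 1, so H_0 = Z.
  H_1: rank ker ∂_1 − rank ∂_2 = (4 − 3) − 0 = 1, and there is no ∂_2, so H_1 = Z.

Hence the Betti numbers are b_0 = 1, b_1 = 1.

b_0 = 1, b_1 = 1.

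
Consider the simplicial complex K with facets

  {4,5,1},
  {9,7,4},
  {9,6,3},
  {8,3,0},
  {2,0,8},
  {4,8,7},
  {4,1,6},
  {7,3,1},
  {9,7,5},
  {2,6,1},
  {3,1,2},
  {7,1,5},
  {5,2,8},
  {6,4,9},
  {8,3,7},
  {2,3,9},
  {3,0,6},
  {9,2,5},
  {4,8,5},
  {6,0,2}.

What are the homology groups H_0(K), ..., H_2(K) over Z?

We work with the vertex ordering 0 < 1 < 2 < 3 < 4 < 5 < 6 < 7 < 8 < 9. The simplices of K, each written with vertices in increasing order, are:

  0-simplices (10): [0], [1], [2], [3], [4], [5], [6], [7], [8], [9]
  1-simplices (30): (30 of them)
  2-simplices (20): (20 of them)

Hence C_0 ≅ Z^10, C_1 ≅ Z^30, C_2 ≅ Z^20.

Boundary ∂_1: C_1 → C_0 sends each edge [p,q] (with p < q) to q − p.
This gives a 10×30 integer matrix of rank 9; reducing to Smith normal form yields diagonal entries (1,1,1,1,1,1,1,1,1).

Boundary ∂_2: C_2 → C_1 acts by ∂[p,q,r] = [q,r] − [p,r] + [p,q]. For instance
  ∂[1,2,3] = [2,3] − [1,3] + [1,2],
  ∂[1,4,6] = [4,6] − [1,6] + [1,4].
This gives a 30×20 integer matrix of rank 20; reducing to Smith normal form yields diagonal entries (1,1,1,1,1,1,1,1,1,1,1,1,1,1,1,1,1,1,1,2).

Reading off H_k = ker ∂_k / im ∂_{k+1}:

  H_0: rank C_0 − rank ∂_1 = 10 − 9 = 1, and the invariant factors of ∂_1 are all 1, so H_0 ≅ Z.
  H_1: rank ker ∂_1 − rank ∂_2 = (30 − 9) − 20 = 1, and ∂_2 has invariant factor 2 > 1, so H_1 ≅ Z ⊕ Z/2.
  H_2: rank ker ∂_2 − rank ∂_3 = (20 − 20) − 0 = 0, and there is no ∂_3, so H_2 ≅ 0.

As a check, the Euler characteristic is 10 − 30 + 20 = 0, which agrees with 1 − 1 + 0 = 0.
(K is a triangulation of the Klein bottle.)

H_0 = Z,  H_1 = Z ⊕ Z/2,  H_2 = 0.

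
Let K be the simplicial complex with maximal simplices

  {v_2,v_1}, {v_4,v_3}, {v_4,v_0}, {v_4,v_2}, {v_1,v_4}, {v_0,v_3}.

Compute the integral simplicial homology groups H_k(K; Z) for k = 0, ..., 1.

H_0 = Z,  H_1 = Z^2.

Take the total order v_0 < v_1 < v_2 < v_3 < v_4 on the vertex set. Then K (dimension 1) consists of the simplices:

  0-simplices (5): [v_0], [v_1], [v_2], [v_3], [v_4]
  1-simplices (6): [v_0,v_3], [v_0,v_4], [v_1,v_2], [v_1,v_4], [v_2,v_4], [v_3,v_4]

so the chain groups are C_0 ≅ Z^5, C_1 ≅ Z^6.

The boundary map ∂_1: C_1 → C_0 sends each edge [p,q] (with p < q) to q − p.
As a 5×6 matrix over Z this has rank 4, with invariant factors (1,1,1,1).

Computing H_k = (kernel of ∂_k) / (image of ∂_{k+1}):

  H_0: rank C_0 − rank ∂_1 = 5 − 4 = 1, and the invariant factors of ∂_1 are all 1, so H_0 ≅ Z.
  H_1: rank ker ∂_1 − rank ∂_2 = (6 − 4) − 0 = 2, and there is no ∂_2, so H_1 ≅ Z^2.

(K is a triangulation of a wedge of 2 circles.)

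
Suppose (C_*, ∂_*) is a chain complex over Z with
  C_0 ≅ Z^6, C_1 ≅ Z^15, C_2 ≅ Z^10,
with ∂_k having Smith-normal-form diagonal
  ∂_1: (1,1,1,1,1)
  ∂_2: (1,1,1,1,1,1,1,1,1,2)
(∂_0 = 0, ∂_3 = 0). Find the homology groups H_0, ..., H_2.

H_0 = Z,  H_1 = Z/2Z,  H_2 = 0.

H_0: b_0 = 6 − 0 − 5 = 1; torsion from ∂_1 factors > 1: none. So H_0 = Z.
H_1: b_1 = 15 − 5 − 10 = 0; torsion from ∂_2 factors > 1: [2]. So H_1 = Z/2Z.
H_2: b_2 = 10 − 10 − 0 = 0; torsion from ∂_3 factors > 1: none. So H_2 = 0.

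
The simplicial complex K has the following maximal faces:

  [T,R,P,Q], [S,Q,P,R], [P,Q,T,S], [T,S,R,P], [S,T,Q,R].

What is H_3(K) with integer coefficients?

H_3 ≅ Z.

K has 5 vertices, 10 edges, 10 triangles, 5 3-simplices.
rank ∂_3 = 4, rank ∂_4 = 0 ⇒ b_3 = 5 − 4 − 0 = 1. So H_3 = Z.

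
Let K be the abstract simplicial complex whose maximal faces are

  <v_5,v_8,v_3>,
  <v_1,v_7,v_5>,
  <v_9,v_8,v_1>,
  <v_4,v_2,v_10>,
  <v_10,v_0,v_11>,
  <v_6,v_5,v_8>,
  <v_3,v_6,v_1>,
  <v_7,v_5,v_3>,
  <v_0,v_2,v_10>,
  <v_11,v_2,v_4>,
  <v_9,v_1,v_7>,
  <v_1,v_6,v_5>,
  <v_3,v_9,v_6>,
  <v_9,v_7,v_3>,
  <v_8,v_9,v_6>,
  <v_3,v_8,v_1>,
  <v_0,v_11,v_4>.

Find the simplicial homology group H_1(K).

We work with the vertex ordering v_0 < v_1 < v_2 < v_3 < v_4 < v_5 < v_6 < v_7 < v_8 < v_9 < v_10 < v_11. The simplices of K, each written with vertices in increasing order, are:

  0-simplices (12): [v_0], [v_1], [v_2], [v_3], [v_4], [v_5], [v_6], [v_7], [v_8], [v_9], [v_10], [v_11]
  1-simplices (28): (28 of them)
  2-simplices (17): (17 of them)

Hence C_0 ≅ Z^12, C_1 ≅ Z^28, C_2 ≅ Z^17.

Boundary ∂_1: C_1 → C_0 is given by ∂[p,q] = [q] − [p]. For instance
  ∂[v_0,v_4] = [v_4] − [v_0].
As a 12×28 matrix over Z this has rank 10, with invariant factors (1,1,1,1,1,1,1,1,1,1).

The boundary map ∂_2: C_2 → C_1 sends each 2-simplex [p,q,r] to [q,r] − [p,r] + [p,q]. For instance
  ∂[v_1,v_3,v_6] = [v_3,v_6] − [v_1,v_6] + [v_1,v_3],
  ∂[v_0,v_10,v_11] = [v_10,v_11] − [v_0,v_11] + [v_0,v_10].
This gives a 28×17 integer matrix of rank 17; reducing to Smith normal form yields diagonal entries (1,1,1,1,1,1,1,1,1,1,1,1,1,1,1,1,2).

Reading off H_k = ker ∂_k / im ∂_{k+1}:

  H_1: rank ker ∂_1 − rank ∂_2 = (28 − 10) − 17 = 1, and ∂_2 has invariant factor 2 > 1, so H_1 ≅ Z × Z/2.

H_1 = Z × Z/2.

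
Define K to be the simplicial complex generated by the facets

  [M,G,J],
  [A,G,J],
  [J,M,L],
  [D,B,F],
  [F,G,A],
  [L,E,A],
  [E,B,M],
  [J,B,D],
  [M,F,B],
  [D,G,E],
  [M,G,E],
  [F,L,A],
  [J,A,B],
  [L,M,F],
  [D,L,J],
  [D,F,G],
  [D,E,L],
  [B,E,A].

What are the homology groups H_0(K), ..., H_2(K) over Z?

Take the total order A < B < D < E < F < G < J < L < M on the vertex set. Then K (dimension 2) consists of the simplices:

  0-simplices (9): A, B, D, E, F, G, J, L, M
  1-simplices (27): AB, AE, AF, AG, AJ, AL, BD, BE, BF, BJ, BM, DE, DF, DG, DJ, DL, EG, EL, EM, FG, FL, FM, GJ, GM, JL, JM, LM
  2-simplices (18): ABE, ABJ, AEL, AFG, AFL, AGJ, BDF, BDJ, BEM, BFM, DEG, DEL, DFG, DJL, EGM, FLM, GJM, JLM

giving chain groups C_0 ≅ Z^9, C_1 ≅ Z^27, C_2 ≅ Z^18.

The boundary map ∂_1: C_1 → C_0 is given by ∂[p,q] = [q] − [p]. For instance
  ∂JL = L − J.
This gives a 9×27 integer matrix of rank 8; reducing to Smith normal form yields diagonal entries (1,1,1,1,1,1,1,1).

∂_2: C_2 → C_1 acts by ∂[p,q,r] = [q,r] − [p,r] + [p,q]. For instance
  ∂FLM = LM − FM + FL,
  ∂ABE = BE − AE + AB.
The 27×18 boundary matrix has rank 17 and Smith normal form diag(1,1,1,1,1,1,1,1,1,1,1,1,1,1,1,1,1).

Computing H_k = (kernel of ∂_k) / (image of ∂_{k+1}):

  H_0: rank C_0 − rank ∂_1 = 9 − 8 = 1, and the invariant factors of ∂_1 are all 1, so H_0 ≅ Z.
  H_1: rank ker ∂_1 − rank ∂_2 = (27 − 8) − 17 = 2, and the invariant factors of ∂_2 are all 1, so H_1 ≅ Z^2.
  H_2: rank ker ∂_2 − rank ∂_3 = (18 − 17) − 0 = 1, and there is no ∂_3, so H_2 ≅ Z.

(K is a triangulation of the torus T^2.)

H_0 ≅ Z,  H_1 ≅ Z^2,  H_2 ≅ Z.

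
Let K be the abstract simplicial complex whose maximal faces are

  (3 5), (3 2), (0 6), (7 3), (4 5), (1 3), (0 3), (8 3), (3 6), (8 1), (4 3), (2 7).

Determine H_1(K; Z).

H_1 = Z^4.

We work with the vertex ordering 0 < 1 < 2 < 3 < 4 < 5 < 6 < 7 < 8. The simplices of K, each written with vertices in increasing order, are:

  0-simplices (9): [0], [1], [2], [3], [4], [5], [6], [7], [8]
  1-simplices (12): [0,3], [0,6], [1,3], [1,8], [2,3], [2,7], [3,4], [3,5], [3,6], [3,7], [3,8], [4,5]

so the chain groups are C_0 ≅ Z^9, C_1 ≅ Z^12.

The boundary map ∂_1: C_1 → C_0 sends each edge [p,q] (with p < q) to q − p.
This gives a 9×12 integer matrix of rank 8; reducing to Smith normal form yields diagonal entries (1,1,1,1,1,1,1,1).

Computing H_k = (kernel of ∂_k) / (image of ∂_{k+1}):

  H_1: rank ker ∂_1 − rank ∂_2 = (12 − 8) − 0 = 4, and there is no ∂_2, so H_1 = Z^4.

(K is a triangulation of a wedge of 4 circles.)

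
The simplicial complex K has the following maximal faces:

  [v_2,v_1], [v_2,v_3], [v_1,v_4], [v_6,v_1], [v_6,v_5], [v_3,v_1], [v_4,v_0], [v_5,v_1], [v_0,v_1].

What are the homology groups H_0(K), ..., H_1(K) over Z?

H_0 ≅ Z,  H_1 ≅ Z^3.

Take the total order v_0 < v_1 < v_2 < v_3 < v_4 < v_5 < v_6 on the vertex set. Then K (dimension 1) consists of the simplices:

  0-simplices (7): [v_0], [v_1], [v_2], [v_3], [v_4], [v_5], [v_6]
  1-simplices (9): [v_0,v_1], [v_0,v_4], [v_1,v_2], [v_1,v_3], [v_1,v_4], [v_1,v_5], [v_1,v_6], [v_2,v_3], [v_5,v_6]

giving chain groups C_0 ≅ Z^7, C_1 ≅ Z^9.

Boundary ∂_1: C_1 → C_0 sends each edge [p,q] (with p < q) to q − p. For instance
  ∂[v_1,v_2] = [v_2] − [v_1].
The 7×9 boundary matrix has rank 6 and Smith normal form diag(1,1,1,1,1,1).

From H_k ≅ ker(∂_k) / im(∂_{k+1}) we obtain:

  H_0: rank C_0 − rank ∂_1 = 7 − 6 = 1, and the invariant factors of ∂_1 are all 1, so H_0 ≅ Z.
  H_1: rank ker ∂_1 − rank ∂_2 = (9 − 6) − 0 = 3, and there is no ∂_2, so H_1 ≅ Z^3.

(K is a triangulation of a wedge of 3 circles.)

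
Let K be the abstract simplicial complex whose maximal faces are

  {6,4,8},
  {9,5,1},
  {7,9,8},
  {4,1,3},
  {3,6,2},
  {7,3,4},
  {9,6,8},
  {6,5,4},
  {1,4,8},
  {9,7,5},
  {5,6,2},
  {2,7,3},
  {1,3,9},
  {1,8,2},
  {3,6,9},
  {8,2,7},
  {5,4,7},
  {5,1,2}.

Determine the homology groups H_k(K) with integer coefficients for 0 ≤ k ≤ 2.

H_0 ≅ Z,  H_1 ≅ Z^2,  H_2 ≅ Z.

K has 9 vertices, 27 edges, 18 triangles.
rank ∂_0 = 0, rank ∂_1 = 8 ⇒ b_0 = 9 − 0 − 8 = 1; all invariant factors of ∂_1 are 1 so no torsion. So H_0 ≅ Z.
rank ∂_1 = 8, rank ∂_2 = 17 ⇒ b_1 = 27 − 8 − 17 = 2; all invariant factors of ∂_2 are 1 so no torsion. So H_1 ≅ Z^2.
rank ∂_2 = 17, rank ∂_3 = 0 ⇒ b_2 = 18 − 17 − 0 = 1. So H_2 ≅ Z.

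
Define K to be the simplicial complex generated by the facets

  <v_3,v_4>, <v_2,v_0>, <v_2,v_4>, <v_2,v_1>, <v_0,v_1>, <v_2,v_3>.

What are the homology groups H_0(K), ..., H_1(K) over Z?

K has 5 vertices, 6 edges.
rank ∂_0 = 0, rank ∂_1 = 4 ⇒ b_0 = 5 − 0 − 4 = 1; all invariant factors of ∂_1 are 1 so no torsion. So H_0 ≅ Z.
rank ∂_1 = 4, rank ∂_2 = 0 ⇒ b_1 = 6 − 4 − 0 = 2. So H_1 ≅ Z^2.

H_0 = Z,  H_1 = Z^2.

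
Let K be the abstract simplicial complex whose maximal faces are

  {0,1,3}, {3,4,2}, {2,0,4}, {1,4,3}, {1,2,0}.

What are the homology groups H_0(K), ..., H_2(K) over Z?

H_0 ≅ Z,  H_1 ≅ Z,  H_2 = 0.

K has 5 vertices, 10 edges, 5 triangles.
rank ∂_0 = 0, rank ∂_1 = 4 ⇒ b_0 = 5 − 0 − 4 = 1; all invariant factors of ∂_1 are 1 so no torsion. So H_0 ≅ Z.
rank ∂_1 = 4, rank ∂_2 = 5 ⇒ b_1 = 10 − 4 − 5 = 1; all invariant factors of ∂_2 are 1 so no torsion. So H_1 ≅ Z.
rank ∂_2 = 5, rank ∂_3 = 0 ⇒ b_2 = 5 − 5 − 0 = 0. So H_2 ≅ 0.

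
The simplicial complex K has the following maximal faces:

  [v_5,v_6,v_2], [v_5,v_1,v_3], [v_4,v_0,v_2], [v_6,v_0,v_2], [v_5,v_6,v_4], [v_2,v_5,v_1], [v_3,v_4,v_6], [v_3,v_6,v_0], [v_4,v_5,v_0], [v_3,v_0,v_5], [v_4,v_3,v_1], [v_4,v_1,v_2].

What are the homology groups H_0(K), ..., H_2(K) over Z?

H_0 = Z,  H_1 = Z/2,  H_2 = 0.

K has 7 vertices, 18 edges, 12 triangles.
rank ∂_0 = 0, rank ∂_1 = 6 ⇒ b_0 = 7 − 0 − 6 = 1; all invariant factors of ∂_1 are 1 so no torsion. So H_0 = Z.
rank ∂_1 = 6, rank ∂_2 = 12 ⇒ b_1 = 18 − 6 − 12 = 0; ∂_2 has invariant factor(s) [2] giving torsion. So H_1 = Z/2.
rank ∂_2 = 12, rank ∂_3 = 0 ⇒ b_2 = 12 − 12 − 0 = 0. So H_2 = 0.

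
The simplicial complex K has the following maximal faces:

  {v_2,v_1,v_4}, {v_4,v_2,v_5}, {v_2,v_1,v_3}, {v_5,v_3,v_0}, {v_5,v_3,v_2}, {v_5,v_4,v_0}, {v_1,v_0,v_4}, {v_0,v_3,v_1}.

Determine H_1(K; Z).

K has 6 vertices, 12 edges, 8 triangles.
rank ∂_1 = 5, rank ∂_2 = 7 ⇒ b_1 = 12 − 5 − 7 = 0; all invariant factors of ∂_2 are 1 so no torsion. So H_1 ≅ 0.

H_1 ≅ 0.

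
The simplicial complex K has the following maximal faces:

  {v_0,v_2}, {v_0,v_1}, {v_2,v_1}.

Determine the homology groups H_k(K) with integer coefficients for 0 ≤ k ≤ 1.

Order the vertices as v_0 < v_1 < v_2. Listing each simplex with vertices in this order, K has dimension 1 with simplices:

  0-simplices (3): [v_0], [v_1], [v_2]
  1-simplices (3): [v_0,v_1], [v_0,v_2], [v_1,v_2]

so the chain groups are C_0 ≅ Z^3, C_1 ≅ Z^3.

∂_1: C_1 → C_0 sends each edge [p,q] (with p < q) to q − p. For instance
  ∂[v_1,v_2] = [v_2] − [v_1].
The 3×3 boundary matrix has rank 2 and Smith normal form diag(1,1).

Computing H_k = (kernel of ∂_k) / (image of ∂_{k+1}):

  H_0: rank C_0 − rank ∂_1 = 3 − 2 = 1, and the invariant factors of ∂_1 are all 1, so H_0 ≅ Z.
  H_1: rank ker ∂_1 − rank ∂_2 = (3 − 2) − 0 = 1, and there is no ∂_2, so H_1 ≅ Z.

As a check, the Euler characteristic is 3 − 3 = 0, which agrees with 1 − 1 = 0.
(K is a triangulation of the circle S^1.)

H_0 = Z,  H_1 = Z.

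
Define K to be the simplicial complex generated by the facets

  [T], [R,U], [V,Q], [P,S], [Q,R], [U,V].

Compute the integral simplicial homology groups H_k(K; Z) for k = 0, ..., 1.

H_0 ≅ Z^3,  H_1 ≅ Z.

Order the vertices as P < Q < R < S < T < U < V. Listing each simplex with vertices in this order, K has dimension 1 with simplices:

  0-simplices (7): P, Q, R, S, T, U, V
  1-simplices (5): PS, QR, QV, RU, UV

so the chain groups are C_0 ≅ Z^7, C_1 ≅ Z^5.

∂_1: C_1 → C_0 maps an edge to its endpoints' difference, ∂[p,q] = q − p. For instance
  ∂RU = U − R.
The 7×5 boundary matrix has rank 4 and Smith normal form diag(1,1,1,1).

Now H_k = ker ∂_k / im ∂_{k+1}, so:

  H_0: rank C_0 − rank ∂_1 = 7 − 4 = 3, and the invariant factors of ∂_1 are all 1, so H_0 = Z^3.
  H_1: rank ker ∂_1 − rank ∂_2 = (5 − 4) − 0 = 1, and there is no ∂_2, so H_1 = Z.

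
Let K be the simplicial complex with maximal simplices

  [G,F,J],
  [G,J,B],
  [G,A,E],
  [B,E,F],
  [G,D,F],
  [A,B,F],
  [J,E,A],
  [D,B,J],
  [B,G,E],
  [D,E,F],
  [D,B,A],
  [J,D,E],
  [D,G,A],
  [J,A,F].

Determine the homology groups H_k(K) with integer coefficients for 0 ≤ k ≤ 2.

We work with the vertex ordering A < B < D < E < F < G < J. The simplices of K, each written with vertices in increasing order, are:

  0-simplices (7): A, B, D, E, F, G, J
  1-simplices (21): AB, AD, AE, AF, AG, AJ, BD, BE, BF, BG, BJ, DE, DF, DG, DJ, EF, EG, EJ, FG, FJ, GJ
  2-simplices (14): ABD, ABF, ADG, AEG, AEJ, AFJ, BDJ, BEF, BEG, BGJ, DEF, DEJ, DFG, FGJ

giving chain groups C_0 ≅ Z^7, C_1 ≅ Z^21, C_2 ≅ Z^14.

The boundary map ∂_1: C_1 → C_0 sends each edge [p,q] (with p < q) to q − p.
As a 7×21 matrix over Z this has rank 6, with invariant factors (1,1,1,1,1,1).

The boundary map ∂_2: C_2 → C_1 sends each 2-simplex [p,q,r] to [q,r] − [p,r] + [p,q]. For instance
  ∂ADG = DG − AG + AD,
  ∂BEF = EF − BF + BE.
This gives a 21×14 integer matrix of rank 13; reducing to Smith normal form yields diagonal entries (1,1,1,1,1,1,1,1,1,1,1,1,1).

From H_k ≅ ker(∂_k) / im(∂_{k+1}) we obtain:

  H_0: rank C_0 − rank ∂_1 = 7 − 6 = 1, and the invariant factors of ∂_1 are all 1, so H_0 ≅ Z.
  H_1: rank ker ∂_1 − rank ∂_2 = (21 − 6) − 13 = 2, and the invariant factors of ∂_2 are all 1, so H_1 ≅ Z^2.
  H_2: rank ker ∂_2 − rank ∂_3 = (14 − 13) − 0 = 1, and there is no ∂_3, so H_2 ≅ Z.

H_0 ≅ Z,  H_1 ≅ Z^2,  H_2 ≅ Z.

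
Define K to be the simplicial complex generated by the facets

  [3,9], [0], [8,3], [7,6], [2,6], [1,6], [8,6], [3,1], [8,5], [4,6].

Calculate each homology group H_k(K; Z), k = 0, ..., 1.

Take the total order 0 < 1 < 2 < 3 < 4 < 5 < 6 < 7 < 8 < 9 on the vertex set. Then K (dimension 1) consists of the simplices:

  0-simplices (10): [0], [1], [2], [3], [4], [5], [6], [7], [8], [9]
  1-simplices (9): [1,3], [1,6], [2,6], [3,8], [3,9], [4,6], [5,8], [6,7], [6,8]

so the chain groups are C_0 ≅ Z^10, C_1 ≅ Z^9.

Boundary ∂_1: C_1 → C_0 maps an edge to its endpoints' difference, ∂[p,q] = q − p.
The resulting 10×9 matrix has rank 8, and its Smith normal form has invariant factors (1,1,1,1,1,1,1,1).

From H_k ≅ ker(∂_k) / im(∂_{k+1}) we obtain:

  H_0: rank C_0 − rank ∂_1 = 10 − 8 = 2, and the invariant factors of ∂_1 are all 1, so H_0 = Z^2.
  H_1: rank ker ∂_1 − rank ∂_2 = (9 − 8) − 0 = 1, and there is no ∂_2, so H_1 = Z.

H_0 ≅ Z^2,  H_1 ≅ Z.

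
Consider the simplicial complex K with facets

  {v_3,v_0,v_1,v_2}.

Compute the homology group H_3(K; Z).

H_3 = 0.

We work with the vertex ordering v_0 < v_1 < v_2 < v_3. The simplices of K, each written with vertices in increasing order, are:

  0-simplices (4): [v_0], [v_1], [v_2], [v_3]
  1-simplices (6): [v_0,v_1], [v_0,v_2], [v_0,v_3], [v_1,v_2], [v_1,v_3], [v_2,v_3]
  2-simplices (4): [v_0,v_1,v_2], [v_0,v_1,v_3], [v_0,v_2,v_3], [v_1,v_2,v_3]
  3-simplices (1): [v_0,v_1,v_2,v_3]

Hence C_0 ≅ Z^4, C_1 ≅ Z^6, C_2 ≅ Z^4, C_3 ≅ Z^1.

∂_1: C_1 → C_0 maps an edge to its endpoints' difference, ∂[p,q] = q − p. For instance
  ∂[v_0,v_2] = [v_2] − [v_0].
The resulting 4×6 matrix has rank 3, and its Smith normal form has invariant factors (1,1,1).

Boundary ∂_2: C_2 → C_1 sends each 2-simplex [p,q,r] to [q,r] − [p,r] + [p,q]. For instance
  ∂[v_0,v_1,v_2] = [v_1,v_2] − [v_0,v_2] + [v_0,v_1],
  ∂[v_1,v_2,v_3] = [v_2,v_3] − [v_1,v_3] + [v_1,v_2].
The resulting 6×4 matrix has rank 3, and its Smith normal form has invariant factors (1,1,1).

The boundary map ∂_3: C_3 → C_2 sends each 3-simplex σ to the alternating sum Σ_i (−1)^i (σ with its i-th vertex removed). For instance
  ∂[v_0,v_1,v_2,v_3] = [v_1,v_2,v_3] − [v_0,v_2,v_3] + [v_0,v_1,v_3] − [v_0,v_1,v_2].
The 4×1 boundary matrix has rank 1 and Smith normal form diag(1).

From H_k ≅ ker(∂_k) / im(∂_{k+1}) we obtain:

  H_3: rank ker ∂_3 − rank ∂_4 = (1 − 1) − 0 = 0, and there is no ∂_4, so H_3 = 0.

(K is a triangulation of the 3-simplex.)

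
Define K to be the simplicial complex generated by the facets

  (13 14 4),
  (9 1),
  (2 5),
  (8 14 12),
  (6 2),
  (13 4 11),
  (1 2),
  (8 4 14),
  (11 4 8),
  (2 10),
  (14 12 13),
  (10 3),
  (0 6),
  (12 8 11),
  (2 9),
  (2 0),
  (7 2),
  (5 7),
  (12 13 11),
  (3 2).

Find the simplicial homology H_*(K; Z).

Fix the vertex order 0 < 1 < 2 < 3 < 4 < 5 < 6 < 7 < 8 < 9 < 10 < 11 < 12 < 13 < 14 and write every simplex with vertices in increasing order. Then dim K = 2 and the simplices of K are:

  0-simplices (15): [0], [1], [2], [3], [4], [5], [6], [7], [8], [9], [10], [11], [12], [13], [14]
  1-simplices (24): (24 of them)
  2-simplices (8): [4,8,11], [4,8,14], [4,11,13], [4,13,14], [8,11,12], [8,12,14], [11,12,13], [12,13,14]

giving chain groups C_0 ≅ Z^15, C_1 ≅ Z^24, C_2 ≅ Z^8.

Boundary ∂_1: C_1 → C_0 sends each edge [p,q] (with p < q) to q − p.
The 15×24 boundary matrix has rank 13 and Smith normal form diag(1,1,1,1,1,1,1,1,1,1,1,1,1).

∂_2: C_2 → C_1 acts by ∂[p,q,r] = [q,r] − [p,r] + [p,q]. For instance
  ∂[8,12,14] = [12,14] − [8,14] + [8,12],
  ∂[4,11,13] = [11,13] − [4,13] + [4,11].
This gives a 24×8 integer matrix of rank 7; reducing to Smith normal form yields diagonal entries (1,1,1,1,1,1,1).

Computing H_k = (kernel of ∂_k) / (image of ∂_{k+1}):

  H_0: rank C_0 − rank ∂_1 = 15 − 13 = 2, and the invariant factors of ∂_1 are all 1, so H_0 ≅ Z^2.
  H_1: rank ker ∂_1 − rank ∂_2 = (24 − 13) − 7 = 4, and the invariant factors of ∂_2 are all 1, so H_1 ≅ Z^4.
  H_2: rank ker ∂_2 − rank ∂_3 = (8 − 7) − 0 = 1, and there is no ∂_3, so H_2 ≅ Z.

(K is a triangulation of the disjoint union of a wedge of 4 circles and the 2-sphere S^2.)

H_0 ≅ Z^2,  H_1 ≅ Z^4,  H_2 ≅ Z.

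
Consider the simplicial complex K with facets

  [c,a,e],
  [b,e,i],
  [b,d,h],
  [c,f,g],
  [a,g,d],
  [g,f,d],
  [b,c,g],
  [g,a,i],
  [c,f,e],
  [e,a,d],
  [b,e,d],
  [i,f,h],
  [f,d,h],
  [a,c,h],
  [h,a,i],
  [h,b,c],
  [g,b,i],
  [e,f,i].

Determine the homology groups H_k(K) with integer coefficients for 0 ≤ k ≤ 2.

H_0 ≅ Z,  H_1 ≅ Z^2,  H_2 ≅ Z.

Take the total order a < b < c < d < e < f < g < h < i on the vertex set. Then K (dimension 2) consists of the simplices:

  0-simplices (9): a, b, c, d, e, f, g, h, i
  1-simplices (27): ac, ad, ae, ag, ah, ai, bc, bd, be, bg, bh, bi, ce, cf, cg, ch, de, df, dg, dh, ef, ei, fg, fh, fi, gi, hi
  2-simplices (18): ace, ach, ade, adg, agi, ahi, bcg, bch, bde, bdh, bei, bgi, cef, cfg, dfg, dfh, efi, fhi

so the chain groups are C_0 ≅ Z^9, C_1 ≅ Z^27, C_2 ≅ Z^18.

Boundary ∂_1: C_1 → C_0 sends each edge [p,q] (with p < q) to q − p. For instance
  ∂be = e − b.
The resulting 9×27 matrix has rank 8, and its Smith normal form has invariant factors (1,1,1,1,1,1,1,1).

Boundary ∂_2: C_2 → C_1 acts by ∂[p,q,r] = [q,r] − [p,r] + [p,q]. For instance
  ∂bde = de − be + bd,
  ∂ach = ch − ah + ac.
The 27×18 boundary matrix has rank 17 and Smith normal form diag(1,1,1,1,1,1,1,1,1,1,1,1,1,1,1,1,1).

From H_k ≅ ker(∂_k) / im(∂_{k+1}) we obtain:

  H_0: rank C_0 − rank ∂_1 = 9 − 8 = 1, and the invariant factors of ∂_1 are all 1, so H_0 = Z.
  H_1: rank ker ∂_1 − rank ∂_2 = (27 − 8) − 17 = 2, and the invariant factors of ∂_2 are all 1, so H_1 = Z^2.
  H_2: rank ker ∂_2 − rank ∂_3 = (18 − 17) − 0 = 1, and there is no ∂_3, so H_2 = Z.

(K is a triangulation of the torus T^2.)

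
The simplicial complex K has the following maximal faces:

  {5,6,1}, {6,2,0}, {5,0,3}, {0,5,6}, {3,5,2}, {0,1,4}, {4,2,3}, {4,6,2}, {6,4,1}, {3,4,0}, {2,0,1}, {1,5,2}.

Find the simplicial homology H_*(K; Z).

H_0 = Z,  H_1 = Z/2,  H_2 = 0.

K has 7 vertices, 18 edges, 12 triangles.
rank ∂_0 = 0, rank ∂_1 = 6 ⇒ b_0 = 7 − 0 − 6 = 1; all invariant factors of ∂_1 are 1 so no torsion. So H_0 ≅ Z.
rank ∂_1 = 6, rank ∂_2 = 12 ⇒ b_1 = 18 − 6 − 12 = 0; ∂_2 has invariant factor(s) [2] giving torsion. So H_1 ≅ Z/2.
rank ∂_2 = 12, rank ∂_3 = 0 ⇒ b_2 = 12 − 12 − 0 = 0. So H_2 ≅ 0.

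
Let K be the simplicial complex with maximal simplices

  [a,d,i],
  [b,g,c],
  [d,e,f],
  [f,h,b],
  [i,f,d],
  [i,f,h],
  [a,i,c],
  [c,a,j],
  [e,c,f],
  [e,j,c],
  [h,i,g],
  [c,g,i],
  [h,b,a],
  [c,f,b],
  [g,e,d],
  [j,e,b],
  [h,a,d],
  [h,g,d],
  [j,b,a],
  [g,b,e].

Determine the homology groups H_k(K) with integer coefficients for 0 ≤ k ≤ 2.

Take the total order a < b < c < d < e < f < g < h < i < j on the vertex set. Then K (dimension 2) consists of the simplices:

  0-simplices (10): a, b, c, d, e, f, g, h, i, j
  1-simplices (30): ab, ac, ad, ah, ai, aj, bc, be, bf, bg, bh, bj, ce, cf, cg, ci, cj, de, df, dg, dh, di, ef, eg, ej, fh, fi, gh, gi, hi
  2-simplices (20): abh, abj, aci, acj, adh, adi, bcf, bcg, beg, bej, bfh, cef, cej, cgi, def, deg, dfi, dgh, fhi, ghi

giving chain groups C_0 ≅ Z^10, C_1 ≅ Z^30, C_2 ≅ Z^20.

Boundary ∂_1: C_1 → C_0 maps an edge to its endpoints' difference, ∂[p,q] = q − p.
As a 10×30 matrix over Z this has rank 9, with invariant factors (1,1,1,1,1,1,1,1,1).

The boundary map ∂_2: C_2 → C_1 sends each 2-simplex [p,q,r] to [q,r] − [p,r] + [p,q]. For instance
  ∂abh = bh − ah + ab,
  ∂adh = dh − ah + ad.
As a 30×20 matrix over Z this has rank 20, with invariant factors (1,1,1,1,1,1,1,1,1,1,1,1,1,1,1,1,1,1,1,2).

Computing H_k = (kernel of ∂_k) / (image of ∂_{k+1}):

  H_0: rank C_0 − rank ∂_1 = 10 − 9 = 1, and the invariant factors of ∂_1 are all 1, so H_0 ≅ Z.
  H_1: rank ker ∂_1 − rank ∂_2 = (30 − 9) − 20 = 1, and ∂_2 has invariant factor 2 > 1, so H_1 ≅ Z ⊕ Z/2Z.
  H_2: rank ker ∂_2 − rank ∂_3 = (20 − 20) − 0 = 0, and there is no ∂_3, so H_2 ≅ 0.

H_0 ≅ Z,  H_1 ≅ Z ⊕ Z/2Z,  H_2 = 0.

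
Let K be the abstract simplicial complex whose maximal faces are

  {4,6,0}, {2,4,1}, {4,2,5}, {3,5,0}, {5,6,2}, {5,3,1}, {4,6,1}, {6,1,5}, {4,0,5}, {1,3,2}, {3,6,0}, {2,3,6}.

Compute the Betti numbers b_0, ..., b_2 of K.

Take the total order 0 < 1 < 2 < 3 < 4 < 5 < 6 on the vertex set. Then K (dimension 2) consists of the simplices:

  0-simplices (7): [0], [1], [2], [3], [4], [5], [6]
  1-simplices (18): [0,3], [0,4], [0,5], [0,6], [1,2], [1,3], [1,4], [1,5], [1,6], [2,3], [2,4], [2,5], [2,6], [3,5], [3,6], [4,5], [4,6], [5,6]
  2-simplices (12): [0,3,5], [0,3,6], [0,4,5], [0,4,6], [1,2,3], [1,2,4], [1,3,5], [1,4,6], [1,5,6], [2,3,6], [2,4,5], [2,5,6]

giving chain groups C_0 ≅ Z^7, C_1 ≅ Z^18, C_2 ≅ Z^12.

∂_1: C_1 → C_0 maps an edge to its endpoints' difference, ∂[p,q] = q − p. For instance
  ∂[1,4] = [4] − [1].
The 7×18 boundary matrix has rank 6 and Smith normal form diag(1,1,1,1,1,1).

Boundary ∂_2: C_2 → C_1 sends each 2-simplex [p,q,r] to [q,r] − [p,r] + [p,q]. For instance
  ∂[0,4,6] = [4,6] − [0,6] + [0,4],
  ∂[0,3,5] = [3,5] − [0,5] + [0,3].
As a 18×12 matrix over Z this has rank 12, with invariant factors (1,1,1,1,1,1,1,1,1,1,1,2).

Reading off H_k = ker ∂_k / im ∂_{k+1}:

  H_0: rank C_0 − rank ∂_1 = 7 − 6 = 1, and the invariant factors of ∂_1 are all 1, so H_0 = Z.
  H_1: rank ker ∂_1 − rank ∂_2 = (18 − 6) − 12 = 0, and ∂_2 has invariant factor 2 > 1, so H_1 = Z_2.
  H_2: rank ker ∂_2 − rank ∂_3 = (12 − 12) − 0 = 0, and there is no ∂_3, so H_2 = 0.

Hence the Betti numbers are b_0 = 1, b_1 = 0, b_2 = 0.

b_0 = 1, b_1 = 0, b_2 = 0.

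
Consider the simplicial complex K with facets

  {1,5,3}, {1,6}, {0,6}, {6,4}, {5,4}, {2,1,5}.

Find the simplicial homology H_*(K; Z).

Fix the vertex order 0 < 1 < 2 < 3 < 4 < 5 < 6 and write every simplex with vertices in increasing order. Then dim K = 2 and the simplices of K are:

  0-simplices (7): [0], [1], [2], [3], [4], [5], [6]
  1-simplices (9): [0,6], [1,2], [1,3], [1,5], [1,6], [2,5], [3,5], [4,5], [4,6]
  2-simplices (2): [1,2,5], [1,3,5]

giving chain groups C_0 ≅ Z^7, C_1 ≅ Z^9, C_2 ≅ Z^2.

The boundary map ∂_1: C_1 → C_0 maps an edge to its endpoints' difference, ∂[p,q] = q − p.
As a 7×9 matrix over Z this has rank 6, with invariant factors (1,1,1,1,1,1).

Boundary ∂_2: C_2 → C_1 sends each 2-simplex [p,q,r] to [q,r] − [p,r] + [p,q]. For instance
  ∂[1,3,5] = [3,5] − [1,5] + [1,3],
  ∂[1,2,5] = [2,5] − [1,5] + [1,2].
As a 9×2 matrix over Z this has rank 2, with invariant factors (1,1).

From H_k ≅ ker(∂_k) / im(∂_{k+1}) we obtain:

  H_0: rank C_0 − rank ∂_1 = 7 − 6 = 1, and the invariant factors of ∂_1 are all 1, so H_0 = Z.
  H_1: rank ker ∂_1 − rank ∂_2 = (9 − 6) − 2 = 1, and the invariant factors of ∂_2 are all 1, so H_1 = Z.
  H_2: rank ker ∂_2 − rank ∂_3 = (2 − 2) − 0 = 0, and there is no ∂_3, so H_2 = 0.

As a check, the Euler characteristic is 7 − 9 + 2 = 0, which agrees with 1 − 1 + 0 = 0.

H_0 = Z,  H_1 = Z,  H_2 = 0.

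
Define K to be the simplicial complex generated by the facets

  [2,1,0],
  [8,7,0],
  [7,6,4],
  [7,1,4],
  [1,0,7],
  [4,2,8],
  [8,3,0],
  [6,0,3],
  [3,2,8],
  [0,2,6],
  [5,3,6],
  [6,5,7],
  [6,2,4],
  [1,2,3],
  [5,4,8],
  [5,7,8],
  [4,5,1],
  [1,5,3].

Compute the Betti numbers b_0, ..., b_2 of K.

We work with the vertex ordering 0 < 1 < 2 < 3 < 4 < 5 < 6 < 7 < 8. The simplices of K, each written with vertices in increasing order, are:

  0-simplices (9): [0], [1], [2], [3], [4], [5], [6], [7], [8]
  1-simplices (27): (27 of them)
  2-simplices (18): [0,1,2], [0,1,7], [0,2,6], [0,3,6], [0,3,8], [0,7,8], [1,2,3], [1,3,5], [1,4,5], [1,4,7], [2,3,8], [2,4,6], [2,4,8], [3,5,6], [4,5,8], [4,6,7], [5,6,7], [5,7,8]

Hence C_0 ≅ Z^9, C_1 ≅ Z^27, C_2 ≅ Z^18.

The boundary map ∂_1: C_1 → C_0 sends each edge [p,q] (with p < q) to q − p. For instance
  ∂[2,6] = [6] − [2].
As a 9×27 matrix over Z this has rank 8, with invariant factors (1,1,1,1,1,1,1,1).

The boundary map ∂_2: C_2 → C_1 maps a triangle to the signed sum of its edges. For instance
  ∂[4,6,7] = [6,7] − [4,7] + [4,6],
  ∂[2,4,8] = [4,8] − [2,8] + [2,4].
As a 27×18 matrix over Z this has rank 18, with invariant factors (1,1,1,1,1,1,1,1,1,1,1,1,1,1,1,1,1,2).

Computing H_k = (kernel of ∂_k) / (image of ∂_{k+1}):

  H_0: rank C_0 − rank ∂_1 = 9 − 8 = 1, and the invariant factors of ∂_1 are all 1, so H_0 ≅ Z.
  H_1: rank ker ∂_1 − rank ∂_2 = (27 − 8) − 18 = 1, and ∂_2 has invariant factor 2 > 1, so H_1 ≅ Z ⊕ Z/2.
  H_2: rank ker ∂_2 − rank ∂_3 = (18 − 18) − 0 = 0, and there is no ∂_3, so H_2 ≅ 0.

As a check, the Euler characteristic is 9 − 27 + 18 = 0, which agrees with 1 − 1 + 0 = 0.

Hence the Betti numbers are b_0 = 1, b_1 = 1, b_2 = 0.

b_0 = 1, b_1 = 1, b_2 = 0.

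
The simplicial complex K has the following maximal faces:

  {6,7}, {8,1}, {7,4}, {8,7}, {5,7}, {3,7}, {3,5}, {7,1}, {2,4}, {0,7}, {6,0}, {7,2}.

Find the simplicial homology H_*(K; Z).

H_0 ≅ Z,  H_1 ≅ Z^4.

We work with the vertex ordering 0 < 1 < 2 < 3 < 4 < 5 < 6 < 7 < 8. The simplices of K, each written with vertices in increasing order, are:

  0-simplices (9): [0], [1], [2], [3], [4], [5], [6], [7], [8]
  1-simplices (12): [0,6], [0,7], [1,7], [1,8], [2,4], [2,7], [3,5], [3,7], [4,7], [5,7], [6,7], [7,8]

so the chain groups are C_0 ≅ Z^9, C_1 ≅ Z^12.

∂_1: C_1 → C_0 maps an edge to its endpoints' difference, ∂[p,q] = q − p.
The 9×12 boundary matrix has rank 8 and Smith normal form diag(1,1,1,1,1,1,1,1).

Now H_k = ker ∂_k / im ∂_{k+1}, so:

  H_0: rank C_0 − rank ∂_1 = 9 − 8 = 1, and the invariant factors of ∂_1 are all 1, so H_0 = Z.
  H_1: rank ker ∂_1 − rank ∂_2 = (12 − 8) − 0 = 4, and there is no ∂_2, so H_1 = Z^4.

As a check, the Euler characteristic is 9 − 12 = -3, which agrees with 1 − 4 = -3.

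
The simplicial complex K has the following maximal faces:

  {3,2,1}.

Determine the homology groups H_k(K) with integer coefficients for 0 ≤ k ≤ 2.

Take the total order 1 < 2 < 3 on the vertex set. Then K (dimension 2) consists of the simplices:

  0-simplices (3): [1], [2], [3]
  1-simplices (3): [1,2], [1,3], [2,3]
  2-simplices (1): [1,2,3]

giving chain groups C_0 ≅ Z^3, C_1 ≅ Z^3, C_2 ≅ Z^1.

The boundary map ∂_1: C_1 → C_0 is given by ∂[p,q] = [q] − [p]. For instance
  ∂[1,2] = [2] − [1].
This gives a 3×3 integer matrix of rank 2; reducing to Smith normal form yields diagonal entries (1,1).

The boundary map ∂_2: C_2 → C_1 acts by ∂[p,q,r] = [q,r] − [p,r] + [p,q]. For instance
  ∂[1,2,3] = [2,3] − [1,3] + [1,2].
The resulting 3×1 matrix has rank 1, and its Smith normal form has invariant factors (1).

Reading off H_k = ker ∂_k / im ∂_{k+1}:

  H_0: rank C_0 − rank ∂_1 = 3 − 2 = 1, and the invariant factors of ∂_1 are all 1, so H_0 = Z.
  H_1: rank ker ∂_1 − rank ∂_2 = (3 − 2) − 1 = 0, and the invariant factors of ∂_2 are all 1, so H_1 = 0.
  H_2: rank ker ∂_2 − rank ∂_3 = (1 − 1) − 0 = 0, and there is no ∂_3, so H_2 = 0.

As a check, the Euler characteristic is 3 − 3 + 1 = 1, which agrees with 1 − 0 + 0 = 1.

H_0 ≅ Z,  H_1 = 0,  H_2 = 0.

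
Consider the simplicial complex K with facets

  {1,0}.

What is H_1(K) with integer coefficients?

H_1 = 0.

Take the total order 0 < 1 on the vertex set. Then K (dimension 1) consists of the simplices:

  0-simplices (2): [0], [1]
  1-simplices (1): [0,1]

Hence C_0 ≅ Z^2, C_1 ≅ Z^1.

The boundary map ∂_1: C_1 → C_0 maps an edge to its endpoints' difference, ∂[p,q] = q − p.
This gives a 2×1 integer matrix of rank 1; reducing to Smith normal form yields diagonal entries (1).

From H_k ≅ ker(∂_k) / im(∂_{k+1}) we obtain:

  H_1: rank ker ∂_1 − rank ∂_2 = (1 − 1) − 0 = 0, and there is no ∂_2, so H_1 = 0.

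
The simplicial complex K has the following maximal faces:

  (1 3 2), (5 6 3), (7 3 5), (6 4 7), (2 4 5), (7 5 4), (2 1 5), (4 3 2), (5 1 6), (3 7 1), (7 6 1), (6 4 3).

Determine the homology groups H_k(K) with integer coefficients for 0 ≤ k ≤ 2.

H_0 ≅ Z,  H_1 ≅ Z/2Z,  H_2 = 0.

Take the total order 1 < 2 < 3 < 4 < 5 < 6 < 7 on the vertex set. Then K (dimension 2) consists of the simplices:

  0-simplices (7): [1], [2], [3], [4], [5], [6], [7]
  1-simplices (18): [1,2], [1,3], [1,5], [1,6], [1,7], [2,3], [2,4], [2,5], [3,4], [3,5], [3,6], [3,7], [4,5], [4,6], [4,7], [5,6], [5,7], [6,7]
  2-simplices (12): [1,2,3], [1,2,5], [1,3,7], [1,5,6], [1,6,7], [2,3,4], [2,4,5], [3,4,6], [3,5,6], [3,5,7], [4,5,7], [4,6,7]

Hence C_0 ≅ Z^7, C_1 ≅ Z^18, C_2 ≅ Z^12.

Boundary ∂_1: C_1 → C_0 sends each edge [p,q] (with p < q) to q − p.
This gives a 7×18 integer matrix of rank 6; reducing to Smith normal form yields diagonal entries (1,1,1,1,1,1).

∂_2: C_2 → C_1 sends each 2-simplex [p,q,r] to [q,r] − [p,r] + [p,q]. For instance
  ∂[3,5,6] = [5,6] − [3,6] + [3,5],
  ∂[1,3,7] = [3,7] − [1,7] + [1,3].
This gives a 18×12 integer matrix of rank 12; reducing to Smith normal form yields diagonal entries (1,1,1,1,1,1,1,1,1,1,1,2).

Reading off H_k = ker ∂_k / im ∂_{k+1}:

  H_0: rank C_0 − rank ∂_1 = 7 − 6 = 1, and the invariant factors of ∂_1 are all 1, so H_0 ≅ Z.
  H_1: rank ker ∂_1 − rank ∂_2 = (18 − 6) − 12 = 0, and ∂_2 has invariant factor 2 > 1, so H_1 ≅ Z/2Z.
  H_2: rank ker ∂_2 − rank ∂_3 = (12 − 12) − 0 = 0, and there is no ∂_3, so H_2 ≅ 0.

As a check, the Euler characteristic is 7 − 18 + 12 = 1, which agrees with 1 − 0 + 0 = 1.
(K is a triangulation of the real projective plane RP^2.)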